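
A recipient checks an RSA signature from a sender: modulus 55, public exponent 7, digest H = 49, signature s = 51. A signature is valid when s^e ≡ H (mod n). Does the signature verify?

Squares mod 55: s^1≡51, s^2≡16, s^4≡36
7 = 4 + 2 + 1, so s^7 ≡ 36·16·51 ≡ 6 (mod 55)
The recovered value 6 does not match the digest 49.

does not verify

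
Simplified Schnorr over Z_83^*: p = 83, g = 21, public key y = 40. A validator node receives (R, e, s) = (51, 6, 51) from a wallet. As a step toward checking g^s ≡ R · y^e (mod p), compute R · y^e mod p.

9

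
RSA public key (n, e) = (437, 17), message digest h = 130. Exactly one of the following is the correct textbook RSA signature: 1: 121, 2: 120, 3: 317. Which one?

Candidate 1: Squares mod 437: 121^1≡121, 121^2≡220, 121^4≡330, 121^8≡87, 121^16≡140; 17 = 16 + 1, so 121^17 ≡ 140·121 ≡ 334 (mod 437)
Candidate 2: Squares mod 437: 120^1≡120, 120^2≡416, 120^4≡4, 120^8≡16, 120^16≡256; 17 = 16 + 1, so 120^17 ≡ 256·120 ≡ 130 (mod 437)
  → matches h = 130
Candidate 3: Squares mod 437: 317^1≡317, 317^2≡416, 317^4≡4, 317^8≡16, 317^16≡256; 17 = 16 + 1, so 317^17 ≡ 256·317 ≡ 307 (mod 437)

2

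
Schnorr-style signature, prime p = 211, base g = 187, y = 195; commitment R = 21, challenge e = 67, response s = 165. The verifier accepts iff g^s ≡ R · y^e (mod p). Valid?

g^s mod p:
187^2 = 34969 ≡ 154
187^4 ≡ 154^2 = 23716 ≡ 84
187^8 ≡ 84^2 = 7056 ≡ 93
187^16 ≡ 93^2 = 8649 ≡ 209
187^32 ≡ 209^2 = 43681 ≡ 4
187^64 ≡ 4^2 = 16
187^128 ≡ 16^2 = 256 ≡ 45
165 = 128 + 32 + 4 + 1, so 187^165 ≡ 45·4·84·187 ≡ 40 (mod 211)
R · y^e mod p:
195^2 = 38025 ≡ 45
195^4 ≡ 45^2 = 2025 ≡ 126
195^8 ≡ 126^2 = 15876 ≡ 51
195^16 ≡ 51^2 = 2601 ≡ 69
195^32 ≡ 69^2 = 4761 ≡ 119
195^64 ≡ 119^2 = 14161 ≡ 24
67 = 64 + 2 + 1, so 195^67 ≡ 24·45·195 ≡ 22 (mod 211)
21·22 = 462 ≡ 40 (mod 211)
40 ≡ 40 (mod 211); signature holds.

yes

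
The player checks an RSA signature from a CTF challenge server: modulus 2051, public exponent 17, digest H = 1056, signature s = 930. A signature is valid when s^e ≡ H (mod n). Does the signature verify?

s^2 ≡ 930^2 = 864900 ≡ 1429
s^4 ≡ 1429^2 = 2042041 ≡ 1296
s^8 ≡ 1296^2 = 1679616 ≡ 1898
s^16 ≡ 1898^2 = 3602404 ≡ 848
17 = 16 + 1, so s^17 ≡ 848·930 ≡ 1056 (mod 2051)
1056 = H, so the signature checks out.

verifies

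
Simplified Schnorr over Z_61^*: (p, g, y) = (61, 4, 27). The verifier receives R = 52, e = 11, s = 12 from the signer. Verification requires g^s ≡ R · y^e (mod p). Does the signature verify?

does not verify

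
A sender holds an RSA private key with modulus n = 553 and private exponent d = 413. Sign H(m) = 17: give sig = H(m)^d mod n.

Squares mod 553: (H(m))^1≡17, (H(m))^2≡289, (H(m))^4≡18, (H(m))^8≡324, (H(m))^16≡459, (H(m))^32≡541, (H(m))^64≡144, (H(m))^128≡275, (H(m))^256≡417
413 = 256 + 128 + 16 + 8 + 4 + 1, so (H(m))^413 ≡ 417·275·459·324·18·17 ≡ 453 (mod 553)

453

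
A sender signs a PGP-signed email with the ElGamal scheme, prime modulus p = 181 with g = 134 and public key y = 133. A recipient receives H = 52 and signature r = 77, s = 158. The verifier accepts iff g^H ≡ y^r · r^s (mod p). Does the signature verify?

Left side g^H mod p:
134^2 = 17956 ≡ 37
134^4 ≡ 37^2 = 1369 ≡ 102
134^8 ≡ 102^2 = 10404 ≡ 87
134^16 ≡ 87^2 = 7569 ≡ 148
134^32 ≡ 148^2 = 21904 ≡ 3
52 = 32 + 16 + 4, so 134^52 ≡ 3·148·102 ≡ 38 (mod 181)
Right side y^r · r^s mod p:
133^2 = 17689 ≡ 132
133^4 ≡ 132^2 = 17424 ≡ 48
133^8 ≡ 48^2 = 2304 ≡ 132
133^16 ≡ 132^2 = 17424 ≡ 48
133^32 ≡ 48^2 = 2304 ≡ 132
133^64 ≡ 132^2 = 17424 ≡ 48
77 = 64 + 8 + 4 + 1, so 133^77 ≡ 48·132·48·133 ≡ 49 (mod 181)
77^2 = 5929 ≡ 137
77^4 ≡ 137^2 = 18769 ≡ 126
77^8 ≡ 126^2 = 15876 ≡ 129
77^16 ≡ 129^2 = 16641 ≡ 170
77^32 ≡ 170^2 = 28900 ≡ 121
77^64 ≡ 121^2 = 14641 ≡ 161
77^128 ≡ 161^2 = 25921 ≡ 38
158 = 128 + 16 + 8 + 4 + 2, so 77^158 ≡ 38·170·129·126·137 ≡ 167 (mod 181)
49·167 = 8183 ≡ 38 (mod 181)
38 ≡ 38 (mod 181), so the signature is genuine.

verifies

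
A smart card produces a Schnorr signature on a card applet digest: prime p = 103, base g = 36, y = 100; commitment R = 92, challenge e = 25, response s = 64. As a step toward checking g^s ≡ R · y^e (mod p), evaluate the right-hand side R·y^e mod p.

32

Squares mod 103: 100^1≡100, 100^2≡9, 100^4≡81, 100^8≡72, 100^16≡34
25 = 16 + 8 + 1, so 100^25 ≡ 34·72·100 ≡ 72 (mod 103)
R · y^e ≡ 92·72 = 6624 ≡ 32 (mod 103)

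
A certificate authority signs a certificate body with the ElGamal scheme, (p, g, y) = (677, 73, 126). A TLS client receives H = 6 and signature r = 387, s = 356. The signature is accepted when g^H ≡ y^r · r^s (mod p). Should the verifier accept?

accept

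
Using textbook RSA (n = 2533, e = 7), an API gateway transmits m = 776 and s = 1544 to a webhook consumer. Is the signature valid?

s^7 mod 2533 = 1757
1757 ≠ 776, so verification fails.

invalid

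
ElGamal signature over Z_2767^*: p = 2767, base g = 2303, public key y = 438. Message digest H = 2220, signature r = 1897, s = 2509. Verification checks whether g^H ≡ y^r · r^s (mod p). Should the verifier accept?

Left side g^H mod p:
2303^2 = 5303809 ≡ 2237
2303^4 ≡ 2237^2 = 5004169 ≡ 1433
2303^8 ≡ 1433^2 = 2053489 ≡ 375
2303^16 ≡ 375^2 = 140625 ≡ 2275
2303^32 ≡ 2275^2 = 5175625 ≡ 1335
2303^64 ≡ 1335^2 = 1782225 ≡ 277
2303^128 ≡ 277^2 = 76729 ≡ 2020
2303^256 ≡ 2020^2 = 4080400 ≡ 1842
2303^512 ≡ 1842^2 = 3392964 ≡ 622
2303^1024 ≡ 622^2 = 386884 ≡ 2271
2303^2048 ≡ 2271^2 = 5157441 ≡ 2520
2220 = 2048 + 128 + 32 + 8 + 4, so 2303^2220 ≡ 2520·2020·1335·375·1433 ≡ 60 (mod 2767)
Right side y^r · r^s mod p:
438^2 = 191844 ≡ 921
438^4 ≡ 921^2 = 848241 ≡ 1539
438^8 ≡ 1539^2 = 2368521 ≡ 2736
438^16 ≡ 2736^2 = 7485696 ≡ 961
438^32 ≡ 961^2 = 923521 ≡ 2110
438^64 ≡ 2110^2 = 4452100 ≡ 2764
438^128 ≡ 2764^2 = 7639696 ≡ 9
438^256 ≡ 9^2 = 81
438^512 ≡ 81^2 = 6561 ≡ 1027
438^1024 ≡ 1027^2 = 1054729 ≡ 502
1897 = 1024 + 512 + 256 + 64 + 32 + 8 + 1, so 438^1897 ≡ 502·1027·81·2764·2110·2736·438 ≡ 2320 (mod 2767)
1897^2 = 3598609 ≡ 1509
1897^4 ≡ 1509^2 = 2277081 ≡ 2607
1897^8 ≡ 2607^2 = 6796449 ≡ 697
1897^16 ≡ 697^2 = 485809 ≡ 1584
1897^32 ≡ 1584^2 = 2509056 ≡ 2154
1897^64 ≡ 2154^2 = 4639716 ≡ 2224
1897^128 ≡ 2224^2 = 4946176 ≡ 1547
1897^256 ≡ 1547^2 = 2393209 ≡ 2521
1897^512 ≡ 2521^2 = 6355441 ≡ 2409
1897^1024 ≡ 2409^2 = 5803281 ≡ 882
1897^2048 ≡ 882^2 = 777924 ≡ 397
2509 = 2048 + 256 + 128 + 64 + 8 + 4 + 1, so 1897^2509 ≡ 397·2521·1547·2224·697·2607·1897 ≡ 167 (mod 2767)
2320·167 = 387440 ≡ 60 (mod 2767)
60 ≡ 60 (mod 2767), so the signature is genuine.

accept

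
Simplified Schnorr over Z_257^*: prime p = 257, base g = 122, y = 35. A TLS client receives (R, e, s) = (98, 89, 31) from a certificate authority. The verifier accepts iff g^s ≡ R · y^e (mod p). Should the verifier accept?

accept

g^s mod p:
122^2 = 14884 ≡ 235
122^4 ≡ 235^2 = 55225 ≡ 227
122^8 ≡ 227^2 = 51529 ≡ 129
122^16 ≡ 129^2 = 16641 ≡ 193
31 = 16 + 8 + 4 + 2 + 1, so 122^31 ≡ 193·129·227·235·122 ≡ 42 (mod 257)
R · y^e mod p:
35^2 = 1225 ≡ 197
35^4 ≡ 197^2 = 38809 ≡ 2
35^8 ≡ 2^2 = 4
35^16 ≡ 4^2 = 16
35^32 ≡ 16^2 = 256
35^64 ≡ 256^2 = 65536 ≡ 1
89 = 64 + 16 + 8 + 1, so 35^89 ≡ 1·16·4·35 ≡ 184 (mod 257)
98·184 = 18032 ≡ 42 (mod 257)
42 ≡ 42 (mod 257); signature holds.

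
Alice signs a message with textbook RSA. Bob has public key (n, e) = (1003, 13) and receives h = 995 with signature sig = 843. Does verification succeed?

fails

Squares mod 1003: sig^1≡843, sig^2≡525, sig^4≡803, sig^8≡883
13 = 8 + 4 + 1, so sig^13 ≡ 883·803·843 ≡ 487 (mod 1003)
sig^13 mod 1003 = 487, but h = 995.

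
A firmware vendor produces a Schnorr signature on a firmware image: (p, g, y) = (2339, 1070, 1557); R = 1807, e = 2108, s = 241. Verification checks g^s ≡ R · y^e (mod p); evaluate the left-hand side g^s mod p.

1070^241 mod 2339 = 20

20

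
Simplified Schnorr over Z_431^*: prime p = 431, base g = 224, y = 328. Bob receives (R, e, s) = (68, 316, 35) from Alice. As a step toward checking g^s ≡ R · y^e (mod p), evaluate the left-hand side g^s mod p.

224^2 = 50176 ≡ 180
224^4 ≡ 180^2 = 32400 ≡ 75
224^8 ≡ 75^2 = 5625 ≡ 22
224^16 ≡ 22^2 = 484 ≡ 53
224^32 ≡ 53^2 = 2809 ≡ 223
35 = 32 + 2 + 1, so 224^35 ≡ 223·180·224 ≡ 269 (mod 431)

269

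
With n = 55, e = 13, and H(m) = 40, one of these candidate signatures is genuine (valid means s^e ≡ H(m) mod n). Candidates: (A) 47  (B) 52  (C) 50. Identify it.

C

Candidate A: Squares mod 55: 47^1≡47, 47^2≡9, 47^4≡26, 47^8≡16; 13 = 8 + 4 + 1, so 47^13 ≡ 16·26·47 ≡ 27 (mod 55)
Candidate B: Squares mod 55: 52^1≡52, 52^2≡9, 52^4≡26, 52^8≡16; 13 = 8 + 4 + 1, so 52^13 ≡ 16·26·52 ≡ 17 (mod 55)
Candidate C: Squares mod 55: 50^1≡50, 50^2≡25, 50^4≡20, 50^8≡15; 13 = 8 + 4 + 1, so 50^13 ≡ 15·20·50 ≡ 40 (mod 55)
  → matches H(m) = 40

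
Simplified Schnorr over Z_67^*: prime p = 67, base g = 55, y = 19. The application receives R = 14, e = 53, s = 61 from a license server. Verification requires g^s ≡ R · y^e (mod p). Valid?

g^s mod p:
Squares mod 67: 55^1≡55, 55^2≡10, 55^4≡33, 55^8≡17, 55^16≡21, 55^32≡39
61 = 32 + 16 + 8 + 4 + 1, so 55^61 ≡ 39·21·17·33·55 ≡ 56 (mod 67)
R · y^e mod p:
Squares mod 67: 19^1≡19, 19^2≡26, 19^4≡6, 19^8≡36, 19^16≡23, 19^32≡60
53 = 32 + 16 + 4 + 1, so 19^53 ≡ 60·23·6·19 ≡ 4 (mod 67)
14·4 = 56 ≡ 56 (mod 67)
56 ≡ 56 (mod 67); signature holds.

yes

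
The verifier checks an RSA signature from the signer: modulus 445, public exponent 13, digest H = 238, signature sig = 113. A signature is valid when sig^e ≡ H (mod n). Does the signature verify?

does not verify

sig^2 ≡ 113^2 = 12769 ≡ 309
sig^4 ≡ 309^2 = 95481 ≡ 251
sig^8 ≡ 251^2 = 63001 ≡ 256
13 = 8 + 4 + 1, so sig^13 ≡ 256·251·113 ≡ 308 (mod 445)
308 ≠ 238, so verification fails.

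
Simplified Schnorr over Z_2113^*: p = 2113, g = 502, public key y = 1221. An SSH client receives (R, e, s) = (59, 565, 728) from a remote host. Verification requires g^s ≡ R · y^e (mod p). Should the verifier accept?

g^s mod p:
502^2 = 252004 ≡ 557
502^4 ≡ 557^2 = 310249 ≡ 1751
502^8 ≡ 1751^2 = 3066001 ≡ 38
502^16 ≡ 38^2 = 1444
502^32 ≡ 1444^2 = 2085136 ≡ 1718
502^64 ≡ 1718^2 = 2951524 ≡ 1776
502^128 ≡ 1776^2 = 3154176 ≡ 1580
502^256 ≡ 1580^2 = 2496400 ≡ 947
502^512 ≡ 947^2 = 896809 ≡ 897
728 = 512 + 128 + 64 + 16 + 8, so 502^728 ≡ 897·1580·1776·1444·38 ≡ 1505 (mod 2113)
R · y^e mod p:
1221^2 = 1490841 ≡ 1176
1221^4 ≡ 1176^2 = 1382976 ≡ 1074
1221^8 ≡ 1074^2 = 1153476 ≡ 1891
1221^16 ≡ 1891^2 = 3575881 ≡ 685
1221^32 ≡ 685^2 = 469225 ≡ 139
1221^64 ≡ 139^2 = 19321 ≡ 304
1221^128 ≡ 304^2 = 92416 ≡ 1557
1221^256 ≡ 1557^2 = 2424249 ≡ 638
1221^512 ≡ 638^2 = 407044 ≡ 1348
565 = 512 + 32 + 16 + 4 + 1, so 1221^565 ≡ 1348·139·685·1074·1221 ≡ 1852 (mod 2113)
59·1852 = 109268 ≡ 1505 (mod 2113)
1505 ≡ 1505 (mod 2113); signature holds.

accept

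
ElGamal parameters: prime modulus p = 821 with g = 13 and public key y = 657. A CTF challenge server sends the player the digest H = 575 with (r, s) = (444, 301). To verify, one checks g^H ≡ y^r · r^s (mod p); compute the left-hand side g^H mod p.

13^2 = 169
13^4 ≡ 169^2 = 28561 ≡ 647
13^8 ≡ 647^2 = 418609 ≡ 720
13^16 ≡ 720^2 = 518400 ≡ 349
13^32 ≡ 349^2 = 121801 ≡ 293
13^64 ≡ 293^2 = 85849 ≡ 465
13^128 ≡ 465^2 = 216225 ≡ 302
13^256 ≡ 302^2 = 91204 ≡ 73
13^512 ≡ 73^2 = 5329 ≡ 403
575 = 512 + 32 + 16 + 8 + 4 + 2 + 1, so 13^575 ≡ 403·293·349·720·647·169·13 ≡ 458 (mod 821)

458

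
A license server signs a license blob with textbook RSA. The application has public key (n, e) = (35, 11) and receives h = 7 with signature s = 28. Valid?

yes

s^2 ≡ 28^2 = 784 ≡ 14
s^4 ≡ 14^2 = 196 ≡ 21
s^8 ≡ 21^2 = 441 ≡ 21
11 = 8 + 2 + 1, so s^11 ≡ 21·14·28 ≡ 7 (mod 35)
Since 7 equals the digest 7, verification succeeds.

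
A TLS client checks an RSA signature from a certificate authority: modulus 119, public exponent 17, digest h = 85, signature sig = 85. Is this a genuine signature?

sig^2 ≡ 85^2 = 7225 ≡ 85
sig^4 ≡ 85^2 = 7225 ≡ 85
sig^8 ≡ 85^2 = 7225 ≡ 85
sig^16 ≡ 85^2 = 7225 ≡ 85
17 = 16 + 1, so sig^17 ≡ 85·85 ≡ 85 (mod 119)
Since 85 equals the digest 85, verification succeeds.

genuine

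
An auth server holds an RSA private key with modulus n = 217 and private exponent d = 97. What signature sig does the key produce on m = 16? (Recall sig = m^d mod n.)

m^2 ≡ 16^2 = 256 ≡ 39
m^4 ≡ 39^2 = 1521 ≡ 2
m^8 ≡ 2^2 = 4
m^16 ≡ 4^2 = 16
m^32 ≡ 16^2 = 256 ≡ 39
m^64 ≡ 39^2 = 1521 ≡ 2
97 = 64 + 32 + 1, so m^97 ≡ 2·39·16 ≡ 163 (mod 217)

163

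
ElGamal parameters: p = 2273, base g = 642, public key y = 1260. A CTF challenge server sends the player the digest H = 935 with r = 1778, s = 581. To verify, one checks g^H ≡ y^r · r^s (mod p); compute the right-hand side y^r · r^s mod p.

1260^2 = 1587600 ≡ 1046
1260^4 ≡ 1046^2 = 1094116 ≡ 803
1260^8 ≡ 803^2 = 644809 ≡ 1550
1260^16 ≡ 1550^2 = 2402500 ≡ 2212
1260^32 ≡ 2212^2 = 4892944 ≡ 1448
1260^64 ≡ 1448^2 = 2096704 ≡ 998
1260^128 ≡ 998^2 = 996004 ≡ 430
1260^256 ≡ 430^2 = 184900 ≡ 787
1260^512 ≡ 787^2 = 619369 ≡ 1113
1260^1024 ≡ 1113^2 = 1238769 ≡ 2257
1778 = 1024 + 512 + 128 + 64 + 32 + 16 + 2, so 1260^1778 ≡ 2257·1113·430·998·1448·2212·1046 ≡ 1893 (mod 2273)
1778^2 = 3161284 ≡ 1814
1778^4 ≡ 1814^2 = 3290596 ≡ 1565
1778^8 ≡ 1565^2 = 2449225 ≡ 1204
1778^16 ≡ 1204^2 = 1449616 ≡ 1715
1778^32 ≡ 1715^2 = 2941225 ≡ 2236
1778^64 ≡ 2236^2 = 4999696 ≡ 1369
1778^128 ≡ 1369^2 = 1874161 ≡ 1209
1778^256 ≡ 1209^2 = 1461681 ≡ 142
1778^512 ≡ 142^2 = 20164 ≡ 1980
581 = 512 + 64 + 4 + 1, so 1778^581 ≡ 1980·1369·1565·1778 ≡ 939 (mod 2273)
y^r · r^s ≡ 1893·939 = 1777527 ≡ 41 (mod 2273)

41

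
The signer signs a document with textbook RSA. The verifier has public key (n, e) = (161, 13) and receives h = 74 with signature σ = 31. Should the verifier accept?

σ^2 ≡ 31^2 = 961 ≡ 156
σ^4 ≡ 156^2 = 24336 ≡ 25
σ^8 ≡ 25^2 = 625 ≡ 142
13 = 8 + 4 + 1, so σ^13 ≡ 142·25·31 ≡ 87 (mod 161)
σ^13 mod 161 = 87, but h = 74.

reject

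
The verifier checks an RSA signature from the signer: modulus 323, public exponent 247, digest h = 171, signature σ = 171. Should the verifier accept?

Squares mod 323: σ^1≡171, σ^2≡171, σ^4≡171, σ^8≡171, σ^16≡171, σ^32≡171, σ^64≡171, σ^128≡171
247 = 128 + 64 + 32 + 16 + 4 + 2 + 1, so σ^247 ≡ 171·171·171·171·171·171·171 ≡ 171 (mod 323)
Since 171 equals the digest 171, verification succeeds.

accept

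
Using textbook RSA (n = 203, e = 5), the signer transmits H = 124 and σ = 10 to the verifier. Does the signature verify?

verifies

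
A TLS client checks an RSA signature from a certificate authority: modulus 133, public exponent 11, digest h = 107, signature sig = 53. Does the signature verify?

sig^2 ≡ 53^2 = 2809 ≡ 16
sig^4 ≡ 16^2 = 256 ≡ 123
sig^8 ≡ 123^2 = 15129 ≡ 100
11 = 8 + 2 + 1, so sig^11 ≡ 100·16·53 ≡ 79 (mod 133)
79 ≠ 107, so verification fails.

does not verify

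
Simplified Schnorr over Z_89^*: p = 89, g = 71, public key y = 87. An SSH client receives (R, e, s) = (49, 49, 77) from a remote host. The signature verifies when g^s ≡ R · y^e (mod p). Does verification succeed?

g^s mod p:
71^77 mod 89 = 34
R · y^e mod p:
87^49 mod 89 = 57
49·57 = 2793 ≡ 34 (mod 89)
34 ≡ 34 (mod 89); signature holds.

passes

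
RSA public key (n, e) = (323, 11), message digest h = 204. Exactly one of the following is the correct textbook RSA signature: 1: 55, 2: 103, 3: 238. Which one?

3

Candidate 1: 55^11 mod 323 = 251
Candidate 2: 103^11 mod 323 = 69
Candidate 3: 238^11 mod 323 = 204
  → matches h = 204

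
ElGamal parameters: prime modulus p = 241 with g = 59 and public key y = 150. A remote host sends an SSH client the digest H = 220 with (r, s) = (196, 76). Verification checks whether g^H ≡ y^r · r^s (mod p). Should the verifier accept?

accept

Left side g^H mod p:
59^2 = 3481 ≡ 107
59^4 ≡ 107^2 = 11449 ≡ 122
59^8 ≡ 122^2 = 14884 ≡ 183
59^16 ≡ 183^2 = 33489 ≡ 231
59^32 ≡ 231^2 = 53361 ≡ 100
59^64 ≡ 100^2 = 10000 ≡ 119
59^128 ≡ 119^2 = 14161 ≡ 183
220 = 128 + 64 + 16 + 8 + 4, so 59^220 ≡ 183·119·231·183·122 ≡ 16 (mod 241)
Right side y^r · r^s mod p:
150^2 = 22500 ≡ 87
150^4 ≡ 87^2 = 7569 ≡ 98
150^8 ≡ 98^2 = 9604 ≡ 205
150^16 ≡ 205^2 = 42025 ≡ 91
150^32 ≡ 91^2 = 8281 ≡ 87
150^64 ≡ 87^2 = 7569 ≡ 98
150^128 ≡ 98^2 = 9604 ≡ 205
196 = 128 + 64 + 4, so 150^196 ≡ 205·98·98 ≡ 91 (mod 241)
196^2 = 38416 ≡ 97
196^4 ≡ 97^2 = 9409 ≡ 10
196^8 ≡ 10^2 = 100
196^16 ≡ 100^2 = 10000 ≡ 119
196^32 ≡ 119^2 = 14161 ≡ 183
196^64 ≡ 183^2 = 33489 ≡ 231
76 = 64 + 8 + 4, so 196^76 ≡ 231·100·10 ≡ 122 (mod 241)
91·122 = 11102 ≡ 16 (mod 241)
16 ≡ 16 (mod 241), so the signature is genuine.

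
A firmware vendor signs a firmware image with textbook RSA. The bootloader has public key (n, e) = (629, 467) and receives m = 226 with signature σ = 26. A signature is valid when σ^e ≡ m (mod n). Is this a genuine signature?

σ^2 ≡ 26^2 = 676 ≡ 47
σ^4 ≡ 47^2 = 2209 ≡ 322
σ^8 ≡ 322^2 = 103684 ≡ 528
σ^16 ≡ 528^2 = 278784 ≡ 137
σ^32 ≡ 137^2 = 18769 ≡ 528
σ^64 ≡ 528^2 = 278784 ≡ 137
σ^128 ≡ 137^2 = 18769 ≡ 528
σ^256 ≡ 528^2 = 278784 ≡ 137
467 = 256 + 128 + 64 + 16 + 2 + 1, so σ^467 ≡ 137·528·137·137·47·26 ≡ 491 (mod 629)
The recovered value 491 does not match the digest 226.

forged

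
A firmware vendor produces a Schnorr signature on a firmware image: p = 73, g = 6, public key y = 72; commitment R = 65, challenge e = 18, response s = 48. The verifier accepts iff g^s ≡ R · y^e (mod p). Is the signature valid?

invalid

g^s mod p:
6^48 mod 73 = 8
R · y^e mod p:
72^18 mod 73 = 1
65·1 = 65 ≡ 65 (mod 73)
8 ≠ 65; the check fails.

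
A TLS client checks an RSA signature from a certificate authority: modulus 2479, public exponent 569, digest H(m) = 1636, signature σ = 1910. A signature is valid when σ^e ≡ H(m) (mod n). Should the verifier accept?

Squares mod 2479: σ^1≡1910, σ^2≡1491, σ^4≡1897, σ^8≡1580, σ^16≡47, σ^32≡2209, σ^64≡1009, σ^128≡1691, σ^256≡1194, σ^512≡211
569 = 512 + 32 + 16 + 8 + 1, so σ^569 ≡ 211·2209·47·1580·1910 ≡ 1636 (mod 2479)
Since 1636 equals the digest 1636, verification succeeds.

accept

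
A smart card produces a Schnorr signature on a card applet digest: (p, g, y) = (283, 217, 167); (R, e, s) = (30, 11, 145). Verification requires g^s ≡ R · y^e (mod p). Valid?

no

g^s mod p:
217^2 = 47089 ≡ 111
217^4 ≡ 111^2 = 12321 ≡ 152
217^8 ≡ 152^2 = 23104 ≡ 181
217^16 ≡ 181^2 = 32761 ≡ 216
217^32 ≡ 216^2 = 46656 ≡ 244
217^64 ≡ 244^2 = 59536 ≡ 106
217^128 ≡ 106^2 = 11236 ≡ 199
145 = 128 + 16 + 1, so 217^145 ≡ 199·216·217 ≡ 131 (mod 283)
R · y^e mod p:
167^2 = 27889 ≡ 155
167^4 ≡ 155^2 = 24025 ≡ 253
167^8 ≡ 253^2 = 64009 ≡ 51
11 = 8 + 2 + 1, so 167^11 ≡ 51·155·167 ≡ 223 (mod 283)
30·223 = 6690 ≡ 181 (mod 283)
131 ≠ 181; the check fails.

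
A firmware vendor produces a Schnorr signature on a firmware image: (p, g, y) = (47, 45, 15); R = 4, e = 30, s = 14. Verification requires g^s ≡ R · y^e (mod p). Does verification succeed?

passes

g^s mod p:
45^2 = 2025 ≡ 4
45^4 ≡ 4^2 = 16
45^8 ≡ 16^2 = 256 ≡ 21
14 = 8 + 4 + 2, so 45^14 ≡ 21·16·4 ≡ 28 (mod 47)
R · y^e mod p:
15^2 = 225 ≡ 37
15^4 ≡ 37^2 = 1369 ≡ 6
15^8 ≡ 6^2 = 36
15^16 ≡ 36^2 = 1296 ≡ 27
30 = 16 + 8 + 4 + 2, so 15^30 ≡ 27·36·6·37 ≡ 7 (mod 47)
4·7 = 28 ≡ 28 (mod 47)
28 ≡ 28 (mod 47); signature holds.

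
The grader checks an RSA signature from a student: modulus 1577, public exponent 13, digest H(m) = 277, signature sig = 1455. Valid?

sig^2 ≡ 1455^2 = 2117025 ≡ 691
sig^4 ≡ 691^2 = 477481 ≡ 1227
sig^8 ≡ 1227^2 = 1505529 ≡ 1071
13 = 8 + 4 + 1, so sig^13 ≡ 1071·1227·1455 ≡ 277 (mod 1577)
277 = H(m), so the signature checks out.

yes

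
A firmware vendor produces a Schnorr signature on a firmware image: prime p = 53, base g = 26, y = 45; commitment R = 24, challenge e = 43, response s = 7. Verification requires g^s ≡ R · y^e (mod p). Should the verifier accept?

accept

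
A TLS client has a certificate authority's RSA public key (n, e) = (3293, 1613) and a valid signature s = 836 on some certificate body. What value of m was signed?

1055

Squares mod 3293: s^1≡836, s^2≡780, s^4≡2488, s^8≡2597, s^16≡345, s^32≡477, s^64≡312, s^128≡1847, s^256≡3154, s^512≡2856, s^1024≡3268
1613 = 1024 + 512 + 64 + 8 + 4 + 1, so s^1613 ≡ 3268·2856·312·2597·2488·836 ≡ 1055 (mod 3293)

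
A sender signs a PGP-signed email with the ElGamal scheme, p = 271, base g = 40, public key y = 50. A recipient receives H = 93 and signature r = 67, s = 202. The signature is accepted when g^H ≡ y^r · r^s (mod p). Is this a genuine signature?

Left side g^H mod p:
Squares mod 271: 40^1≡40, 40^2≡245, 40^4≡134, 40^8≡70, 40^16≡22, 40^32≡213, 40^64≡112
93 = 64 + 16 + 8 + 4 + 1, so 40^93 ≡ 112·22·70·134·40 ≡ 148 (mod 271)
Right side y^r · r^s mod p:
Squares mod 271: 50^1≡50, 50^2≡61, 50^4≡198, 50^8≡180, 50^16≡151, 50^32≡37, 50^64≡14
67 = 64 + 2 + 1, so 50^67 ≡ 14·61·50 ≡ 153 (mod 271)
Squares mod 271: 67^1≡67, 67^2≡153, 67^4≡103, 67^8≡40, 67^16≡245, 67^32≡134, 67^64≡70, 67^128≡22
202 = 128 + 64 + 8 + 2, so 67^202 ≡ 22·70·40·153 ≡ 233 (mod 271)
153·233 = 35649 ≡ 148 (mod 271)
148 ≡ 148 (mod 271), so the signature is genuine.

genuine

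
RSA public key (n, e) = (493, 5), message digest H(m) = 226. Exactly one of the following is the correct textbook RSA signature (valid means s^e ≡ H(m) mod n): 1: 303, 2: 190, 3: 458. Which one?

Candidate 1: 303^5 mod 493 = 267
Candidate 2: 190^5 mod 493 = 226
  → matches H(m) = 226
Candidate 3: 458^5 mod 493 = 373

2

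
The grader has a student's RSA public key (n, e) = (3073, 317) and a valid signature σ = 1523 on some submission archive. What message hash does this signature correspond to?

2760

σ^2 ≡ 1523^2 = 2319529 ≡ 2487
σ^4 ≡ 2487^2 = 6185169 ≡ 2293
σ^8 ≡ 2293^2 = 5257849 ≡ 3019
σ^16 ≡ 3019^2 = 9114361 ≡ 2916
σ^32 ≡ 2916^2 = 8503056 ≡ 65
σ^64 ≡ 65^2 = 4225 ≡ 1152
σ^128 ≡ 1152^2 = 1327104 ≡ 2641
σ^256 ≡ 2641^2 = 6974881 ≡ 2244
317 = 256 + 32 + 16 + 8 + 4 + 1, so σ^317 ≡ 2244·65·2916·3019·2293·1523 ≡ 2760 (mod 3073)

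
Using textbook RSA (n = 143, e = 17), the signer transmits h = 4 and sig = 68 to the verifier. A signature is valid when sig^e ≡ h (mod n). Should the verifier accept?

reject

Squares mod 143: sig^1≡68, sig^2≡48, sig^4≡16, sig^8≡113, sig^16≡42
17 = 16 + 1, so sig^17 ≡ 42·68 ≡ 139 (mod 143)
139 ≠ 4, so verification fails.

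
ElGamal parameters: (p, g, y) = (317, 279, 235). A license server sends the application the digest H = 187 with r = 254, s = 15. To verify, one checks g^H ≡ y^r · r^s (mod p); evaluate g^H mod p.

Squares mod 317: 279^1≡279, 279^2≡176, 279^4≡227, 279^8≡175, 279^16≡193, 279^32≡160, 279^64≡240, 279^128≡223
187 = 128 + 32 + 16 + 8 + 2 + 1, so 279^187 ≡ 223·160·193·175·176·279 ≡ 138 (mod 317)

138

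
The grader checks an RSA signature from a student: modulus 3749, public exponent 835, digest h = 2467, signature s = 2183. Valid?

s^2 ≡ 2183^2 = 4765489 ≡ 510
s^4 ≡ 510^2 = 260100 ≡ 1419
s^8 ≡ 1419^2 = 2013561 ≡ 348
s^16 ≡ 348^2 = 121104 ≡ 1136
s^32 ≡ 1136^2 = 1290496 ≡ 840
s^64 ≡ 840^2 = 705600 ≡ 788
s^128 ≡ 788^2 = 620944 ≡ 2359
s^256 ≡ 2359^2 = 5564881 ≡ 1365
s^512 ≡ 1365^2 = 1863225 ≡ 3721
835 = 512 + 256 + 64 + 2 + 1, so s^835 ≡ 3721·1365·788·510·2183 ≡ 3392 (mod 3749)
3392 ≠ 2467, so verification fails.

no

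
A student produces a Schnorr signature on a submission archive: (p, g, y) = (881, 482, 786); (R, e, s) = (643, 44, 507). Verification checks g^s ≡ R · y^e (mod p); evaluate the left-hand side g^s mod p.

482^2 = 232324 ≡ 621
482^4 ≡ 621^2 = 385641 ≡ 644
482^8 ≡ 644^2 = 414736 ≡ 666
482^16 ≡ 666^2 = 443556 ≡ 413
482^32 ≡ 413^2 = 170569 ≡ 536
482^64 ≡ 536^2 = 287296 ≡ 90
482^128 ≡ 90^2 = 8100 ≡ 171
482^256 ≡ 171^2 = 29241 ≡ 168
507 = 256 + 128 + 64 + 32 + 16 + 8 + 2 + 1, so 482^507 ≡ 168·171·90·536·413·666·621·482 ≡ 643 (mod 881)

643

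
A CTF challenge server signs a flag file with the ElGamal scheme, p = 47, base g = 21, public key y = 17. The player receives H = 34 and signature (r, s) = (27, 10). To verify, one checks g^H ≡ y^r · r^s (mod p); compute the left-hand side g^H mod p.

Squares mod 47: 21^1≡21, 21^2≡18, 21^4≡42, 21^8≡25, 21^16≡14, 21^32≡8
34 = 32 + 2, so 21^34 ≡ 8·18 ≡ 3 (mod 47)

3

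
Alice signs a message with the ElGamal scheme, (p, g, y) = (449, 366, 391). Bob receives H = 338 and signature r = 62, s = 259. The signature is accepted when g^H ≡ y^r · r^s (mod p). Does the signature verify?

does not verify

Left side g^H mod p:
366^2 = 133956 ≡ 154
366^4 ≡ 154^2 = 23716 ≡ 368
366^8 ≡ 368^2 = 135424 ≡ 275
366^16 ≡ 275^2 = 75625 ≡ 193
366^32 ≡ 193^2 = 37249 ≡ 431
366^64 ≡ 431^2 = 185761 ≡ 324
366^128 ≡ 324^2 = 104976 ≡ 359
366^256 ≡ 359^2 = 128881 ≡ 18
338 = 256 + 64 + 16 + 2, so 366^338 ≡ 18·324·193·154 ≡ 9 (mod 449)
Right side y^r · r^s mod p:
391^2 = 152881 ≡ 221
391^4 ≡ 221^2 = 48841 ≡ 349
391^8 ≡ 349^2 = 121801 ≡ 122
391^16 ≡ 122^2 = 14884 ≡ 67
391^32 ≡ 67^2 = 4489 ≡ 448
62 = 32 + 16 + 8 + 4 + 2, so 391^62 ≡ 448·67·122·349·221 ≡ 128 (mod 449)
62^2 = 3844 ≡ 252
62^4 ≡ 252^2 = 63504 ≡ 195
62^8 ≡ 195^2 = 38025 ≡ 309
62^16 ≡ 309^2 = 95481 ≡ 293
62^32 ≡ 293^2 = 85849 ≡ 90
62^64 ≡ 90^2 = 8100 ≡ 18
62^128 ≡ 18^2 = 324
62^256 ≡ 324^2 = 104976 ≡ 359
259 = 256 + 2 + 1, so 62^259 ≡ 359·252·62 ≡ 108 (mod 449)
128·108 = 13824 ≡ 354 (mod 449)
9 ≠ 354, so verification fails.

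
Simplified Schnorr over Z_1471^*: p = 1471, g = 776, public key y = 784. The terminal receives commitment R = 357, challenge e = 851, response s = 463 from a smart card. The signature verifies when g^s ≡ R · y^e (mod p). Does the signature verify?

does not verify

g^s mod p:
Squares mod 1471: 776^1≡776, 776^2≡537, 776^4≡53, 776^8≡1338, 776^16≡37, 776^32≡1369, 776^64≡107, 776^128≡1152, 776^256≡262
463 = 256 + 128 + 64 + 8 + 4 + 2 + 1, so 776^463 ≡ 262·1152·107·1338·53·537·776 ≡ 544 (mod 1471)
R · y^e mod p:
Squares mod 1471: 784^1≡784, 784^2≡1249, 784^4≡741, 784^8≡398, 784^16≡1007, 784^32≡530, 784^64≡1410, 784^128≡779, 784^256≡789, 784^512≡288
851 = 512 + 256 + 64 + 16 + 2 + 1, so 784^851 ≡ 288·789·1410·1007·1249·784 ≡ 712 (mod 1471)
357·712 = 254184 ≡ 1172 (mod 1471)
544 ≠ 1172; the check fails.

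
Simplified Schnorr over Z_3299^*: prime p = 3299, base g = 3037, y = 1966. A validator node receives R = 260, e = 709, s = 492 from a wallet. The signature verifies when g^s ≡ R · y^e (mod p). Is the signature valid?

g^s mod p:
3037^492 mod 3299 = 978
R · y^e mod p:
1966^709 mod 3299 = 1501
260·1501 = 390260 ≡ 978 (mod 3299)
978 ≡ 978 (mod 3299); signature holds.

valid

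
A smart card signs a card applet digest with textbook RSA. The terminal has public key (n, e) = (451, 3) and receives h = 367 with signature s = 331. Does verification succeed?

fails

Squares mod 451: s^1≡331, s^2≡419
3 = 2 + 1, so s^3 ≡ 419·331 ≡ 232 (mod 451)
232 ≠ 367, so verification fails.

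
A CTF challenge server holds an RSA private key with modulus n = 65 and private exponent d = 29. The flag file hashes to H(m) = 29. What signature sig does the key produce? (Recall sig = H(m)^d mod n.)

(H(m))^2 ≡ 29^2 = 841 ≡ 61
(H(m))^4 ≡ 61^2 = 3721 ≡ 16
(H(m))^8 ≡ 16^2 = 256 ≡ 61
(H(m))^16 ≡ 61^2 = 3721 ≡ 16
29 = 16 + 8 + 4 + 1, so (H(m))^29 ≡ 16·61·16·29 ≡ 9 (mod 65)

9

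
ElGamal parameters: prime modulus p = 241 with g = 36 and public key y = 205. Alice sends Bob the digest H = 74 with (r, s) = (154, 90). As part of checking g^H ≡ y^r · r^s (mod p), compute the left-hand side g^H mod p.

Squares mod 241: 36^1≡36, 36^2≡91, 36^4≡87, 36^8≡98, 36^16≡205, 36^32≡91, 36^64≡87
74 = 64 + 8 + 2, so 36^74 ≡ 87·98·91 ≡ 87 (mod 241)

87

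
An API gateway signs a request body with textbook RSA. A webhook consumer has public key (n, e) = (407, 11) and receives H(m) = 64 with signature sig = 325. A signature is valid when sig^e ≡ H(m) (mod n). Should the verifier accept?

reject

sig^2 ≡ 325^2 = 105625 ≡ 212
sig^4 ≡ 212^2 = 44944 ≡ 174
sig^8 ≡ 174^2 = 30276 ≡ 158
11 = 8 + 2 + 1, so sig^11 ≡ 158·212·325 ≡ 171 (mod 407)
171 ≠ 64, so verification fails.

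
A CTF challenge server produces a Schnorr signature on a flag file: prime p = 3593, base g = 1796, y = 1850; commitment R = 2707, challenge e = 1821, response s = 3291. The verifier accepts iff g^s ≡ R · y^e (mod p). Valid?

g^s mod p:
Squares mod 3593: 1796^1≡1796, 1796^2≡2695, 1796^4≡1572, 1796^8≡2793, 1796^16≡446, 1796^32≡1301, 1796^64≡298, 1796^128≡2572, 1796^256≡471, 1796^512≡2668, 1796^1024≡491, 1796^2048≡350
3291 = 2048 + 1024 + 128 + 64 + 16 + 8 + 2 + 1, so 1796^3291 ≡ 350·491·2572·298·446·2793·2695·1796 ≡ 2189 (mod 3593)
R · y^e mod p:
Squares mod 3593: 1850^1≡1850, 1850^2≡1964, 1850^4≡2007, 1850^8≡296, 1850^16≡1384, 1850^32≡387, 1850^64≡2456, 1850^128≡2882, 1850^256≡2501, 1850^512≡3181, 1850^1024≡873
1821 = 1024 + 512 + 256 + 16 + 8 + 4 + 1, so 1850^1821 ≡ 873·3181·2501·1384·296·2007·1850 ≡ 3317 (mod 3593)
2707·3317 = 8979119 ≡ 212 (mod 3593)
2189 ≠ 212; the check fails.

no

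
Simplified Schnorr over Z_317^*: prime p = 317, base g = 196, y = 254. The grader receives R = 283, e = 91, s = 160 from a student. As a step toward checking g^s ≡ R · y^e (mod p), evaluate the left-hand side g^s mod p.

59

196^2 = 38416 ≡ 59
196^4 ≡ 59^2 = 3481 ≡ 311
196^8 ≡ 311^2 = 96721 ≡ 36
196^16 ≡ 36^2 = 1296 ≡ 28
196^32 ≡ 28^2 = 784 ≡ 150
196^64 ≡ 150^2 = 22500 ≡ 310
196^128 ≡ 310^2 = 96100 ≡ 49
160 = 128 + 32, so 196^160 ≡ 49·150 ≡ 59 (mod 317)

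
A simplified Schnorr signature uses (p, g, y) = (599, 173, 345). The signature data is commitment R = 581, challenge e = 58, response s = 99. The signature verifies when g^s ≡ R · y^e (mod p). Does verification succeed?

passes

g^s mod p:
173^2 = 29929 ≡ 578
173^4 ≡ 578^2 = 334084 ≡ 441
173^8 ≡ 441^2 = 194481 ≡ 405
173^16 ≡ 405^2 = 164025 ≡ 498
173^32 ≡ 498^2 = 248004 ≡ 18
173^64 ≡ 18^2 = 324
99 = 64 + 32 + 2 + 1, so 173^99 ≡ 324·18·578·173 ≡ 172 (mod 599)
R · y^e mod p:
345^2 = 119025 ≡ 423
345^4 ≡ 423^2 = 178929 ≡ 427
345^8 ≡ 427^2 = 182329 ≡ 233
345^16 ≡ 233^2 = 54289 ≡ 379
345^32 ≡ 379^2 = 143641 ≡ 480
58 = 32 + 16 + 8 + 2, so 345^58 ≡ 480·379·233·423 ≡ 57 (mod 599)
581·57 = 33117 ≡ 172 (mod 599)
172 ≡ 172 (mod 599); signature holds.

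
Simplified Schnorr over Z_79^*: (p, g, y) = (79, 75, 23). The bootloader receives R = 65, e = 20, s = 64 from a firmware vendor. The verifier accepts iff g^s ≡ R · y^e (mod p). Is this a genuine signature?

g^s mod p:
75^64 mod 79 = 73
R · y^e mod p:
23^20 mod 79 = 55
65·55 = 3575 ≡ 20 (mod 79)
73 ≠ 20; the check fails.

forged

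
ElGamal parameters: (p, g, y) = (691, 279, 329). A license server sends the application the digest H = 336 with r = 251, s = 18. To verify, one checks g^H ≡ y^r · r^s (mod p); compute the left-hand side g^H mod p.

279^336 mod 691 = 283

283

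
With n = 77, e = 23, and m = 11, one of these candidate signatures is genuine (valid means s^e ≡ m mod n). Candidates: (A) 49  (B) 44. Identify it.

Candidate A: 49^2 = 2401 ≡ 14; 49^4 ≡ 14^2 = 196 ≡ 42; 49^8 ≡ 42^2 = 1764 ≡ 70; 49^16 ≡ 70^2 = 4900 ≡ 49; 23 = 16 + 4 + 2 + 1, so 49^23 ≡ 49·42·14·49 ≡ 70 (mod 77)
Candidate B: 44^2 = 1936 ≡ 11; 44^4 ≡ 11^2 = 121 ≡ 44; 44^8 ≡ 44^2 = 1936 ≡ 11; 44^16 ≡ 11^2 = 121 ≡ 44; 23 = 16 + 4 + 2 + 1, so 44^23 ≡ 44·44·11·44 ≡ 11 (mod 77)
  → matches m = 11

B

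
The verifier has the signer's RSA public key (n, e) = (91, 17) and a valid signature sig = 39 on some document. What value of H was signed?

sig^2 ≡ 39^2 = 1521 ≡ 65
sig^4 ≡ 65^2 = 4225 ≡ 39
sig^8 ≡ 39^2 = 1521 ≡ 65
sig^16 ≡ 65^2 = 4225 ≡ 39
17 = 16 + 1, so sig^17 ≡ 39·39 ≡ 65 (mod 91)

65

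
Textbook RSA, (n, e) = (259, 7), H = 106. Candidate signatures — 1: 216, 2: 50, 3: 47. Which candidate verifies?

2

Candidate 1: 216^7 mod 259 = 6
Candidate 2: 50^7 mod 259 = 106
  → matches H = 106
Candidate 3: 47^7 mod 259 = 47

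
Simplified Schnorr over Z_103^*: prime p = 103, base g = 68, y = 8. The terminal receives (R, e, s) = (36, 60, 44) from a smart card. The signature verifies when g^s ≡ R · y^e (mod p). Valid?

g^s mod p:
68^2 = 4624 ≡ 92
68^4 ≡ 92^2 = 8464 ≡ 18
68^8 ≡ 18^2 = 324 ≡ 15
68^16 ≡ 15^2 = 225 ≡ 19
68^32 ≡ 19^2 = 361 ≡ 52
44 = 32 + 8 + 4, so 68^44 ≡ 52·15·18 ≡ 32 (mod 103)
R · y^e mod p:
8^2 = 64
8^4 ≡ 64^2 = 4096 ≡ 79
8^8 ≡ 79^2 = 6241 ≡ 61
8^16 ≡ 61^2 = 3721 ≡ 13
8^32 ≡ 13^2 = 169 ≡ 66
60 = 32 + 16 + 8 + 4, so 8^60 ≡ 66·13·61·79 ≡ 76 (mod 103)
36·76 = 2736 ≡ 58 (mod 103)
32 ≠ 58; the check fails.

no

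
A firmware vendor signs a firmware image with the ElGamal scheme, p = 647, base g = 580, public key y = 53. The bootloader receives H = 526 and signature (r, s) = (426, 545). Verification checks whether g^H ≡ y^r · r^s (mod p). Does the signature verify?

does not verify

Left side g^H mod p:
580^526 mod 647 = 338
Right side y^r · r^s mod p:
53^426 mod 647 = 53
426^545 mod 647 = 426
53·426 = 22578 ≡ 580 (mod 647)
338 ≠ 580, so verification fails.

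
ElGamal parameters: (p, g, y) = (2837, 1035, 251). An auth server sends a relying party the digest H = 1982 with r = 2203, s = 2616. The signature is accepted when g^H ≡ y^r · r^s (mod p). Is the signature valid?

invalid

Left side g^H mod p:
1035^2 = 1071225 ≡ 1676
1035^4 ≡ 1676^2 = 2808976 ≡ 346
1035^8 ≡ 346^2 = 119716 ≡ 562
1035^16 ≡ 562^2 = 315844 ≡ 937
1035^32 ≡ 937^2 = 877969 ≡ 1336
1035^64 ≡ 1336^2 = 1784896 ≡ 423
1035^128 ≡ 423^2 = 178929 ≡ 198
1035^256 ≡ 198^2 = 39204 ≡ 2323
1035^512 ≡ 2323^2 = 5396329 ≡ 355
1035^1024 ≡ 355^2 = 126025 ≡ 1197
1982 = 1024 + 512 + 256 + 128 + 32 + 16 + 8 + 4 + 2, so 1035^1982 ≡ 1197·355·2323·198·1336·937·562·346·1676 ≡ 1559 (mod 2837)
Right side y^r · r^s mod p:
251^2 = 63001 ≡ 587
251^4 ≡ 587^2 = 344569 ≡ 1292
251^8 ≡ 1292^2 = 1669264 ≡ 1108
251^16 ≡ 1108^2 = 1227664 ≡ 2080
251^32 ≡ 2080^2 = 4326400 ≡ 2812
251^64 ≡ 2812^2 = 7907344 ≡ 625
251^128 ≡ 625^2 = 390625 ≡ 1956
251^256 ≡ 1956^2 = 3825936 ≡ 1660
251^512 ≡ 1660^2 = 2755600 ≡ 873
251^1024 ≡ 873^2 = 762129 ≡ 1813
251^2048 ≡ 1813^2 = 3286969 ≡ 1723
2203 = 2048 + 128 + 16 + 8 + 2 + 1, so 251^2203 ≡ 1723·1956·2080·1108·587·251 ≡ 1063 (mod 2837)
2203^2 = 4853209 ≡ 1939
2203^4 ≡ 1939^2 = 3759721 ≡ 696
2203^8 ≡ 696^2 = 484416 ≡ 2126
2203^16 ≡ 2126^2 = 4519876 ≡ 535
2203^32 ≡ 535^2 = 286225 ≡ 2525
2203^64 ≡ 2525^2 = 6375625 ≡ 886
2203^128 ≡ 886^2 = 784996 ≡ 1984
2203^256 ≡ 1984^2 = 3936256 ≡ 1337
2203^512 ≡ 1337^2 = 1787569 ≡ 259
2203^1024 ≡ 259^2 = 67081 ≡ 1830
2203^2048 ≡ 1830^2 = 3348900 ≡ 1240
2616 = 2048 + 512 + 32 + 16 + 8, so 2203^2616 ≡ 1240·259·2525·535·2126 ≡ 1098 (mod 2837)
1063·1098 = 1167174 ≡ 1167 (mod 2837)
1559 ≠ 1167, so verification fails.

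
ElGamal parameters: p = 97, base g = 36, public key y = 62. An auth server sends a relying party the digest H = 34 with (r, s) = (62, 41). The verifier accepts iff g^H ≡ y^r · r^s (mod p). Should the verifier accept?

reject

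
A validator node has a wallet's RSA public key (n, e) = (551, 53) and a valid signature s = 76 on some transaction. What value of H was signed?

532

Squares mod 551: s^1≡76, s^2≡266, s^4≡228, s^8≡190, s^16≡285, s^32≡228
53 = 32 + 16 + 4 + 1, so s^53 ≡ 228·285·228·76 ≡ 532 (mod 551)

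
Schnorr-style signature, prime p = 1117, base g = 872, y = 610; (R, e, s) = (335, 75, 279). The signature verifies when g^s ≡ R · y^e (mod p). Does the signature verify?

does not verify

g^s mod p:
872^2 = 760384 ≡ 824
872^4 ≡ 824^2 = 678976 ≡ 957
872^8 ≡ 957^2 = 915849 ≡ 1026
872^16 ≡ 1026^2 = 1052676 ≡ 462
872^32 ≡ 462^2 = 213444 ≡ 97
872^64 ≡ 97^2 = 9409 ≡ 473
872^128 ≡ 473^2 = 223729 ≡ 329
872^256 ≡ 329^2 = 108241 ≡ 1009
279 = 256 + 16 + 4 + 2 + 1, so 872^279 ≡ 1009·462·957·824·872 ≡ 903 (mod 1117)
R · y^e mod p:
610^2 = 372100 ≡ 139
610^4 ≡ 139^2 = 19321 ≡ 332
610^8 ≡ 332^2 = 110224 ≡ 758
610^16 ≡ 758^2 = 574564 ≡ 426
610^32 ≡ 426^2 = 181476 ≡ 522
610^64 ≡ 522^2 = 272484 ≡ 1053
75 = 64 + 8 + 2 + 1, so 610^75 ≡ 1053·758·139·610 ≡ 1031 (mod 1117)
335·1031 = 345385 ≡ 232 (mod 1117)
903 ≠ 232; the check fails.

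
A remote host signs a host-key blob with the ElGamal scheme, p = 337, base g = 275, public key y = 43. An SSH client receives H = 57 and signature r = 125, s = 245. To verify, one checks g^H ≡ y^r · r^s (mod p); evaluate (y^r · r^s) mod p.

62

Squares mod 337: 43^1≡43, 43^2≡164, 43^4≡273, 43^8≡52, 43^16≡8, 43^32≡64, 43^64≡52
125 = 64 + 32 + 16 + 8 + 4 + 1, so 43^125 ≡ 52·64·8·52·273·43 ≡ 121 (mod 337)
Squares mod 337: 125^1≡125, 125^2≡123, 125^4≡301, 125^8≡285, 125^16≡8, 125^32≡64, 125^64≡52, 125^128≡8
245 = 128 + 64 + 32 + 16 + 4 + 1, so 125^245 ≡ 8·52·64·8·301·125 ≡ 59 (mod 337)
y^r · r^s ≡ 121·59 = 7139 ≡ 62 (mod 337)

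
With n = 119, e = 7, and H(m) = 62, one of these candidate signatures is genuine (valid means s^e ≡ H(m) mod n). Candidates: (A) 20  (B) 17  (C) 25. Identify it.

A

Candidate A: Squares mod 119: 20^1≡20, 20^2≡43, 20^4≡64; 7 = 4 + 2 + 1, so 20^7 ≡ 64·43·20 ≡ 62 (mod 119)
  → matches H(m) = 62
Candidate B: Squares mod 119: 17^1≡17, 17^2≡51, 17^4≡102; 7 = 4 + 2 + 1, so 17^7 ≡ 102·51·17 ≡ 17 (mod 119)
Candidate C: Squares mod 119: 25^1≡25, 25^2≡30, 25^4≡67; 7 = 4 + 2 + 1, so 25^7 ≡ 67·30·25 ≡ 32 (mod 119)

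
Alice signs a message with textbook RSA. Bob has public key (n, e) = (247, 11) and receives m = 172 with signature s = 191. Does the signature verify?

s^11 mod 247 = 172
s^11 mod 247 = 172 matches m.

verifies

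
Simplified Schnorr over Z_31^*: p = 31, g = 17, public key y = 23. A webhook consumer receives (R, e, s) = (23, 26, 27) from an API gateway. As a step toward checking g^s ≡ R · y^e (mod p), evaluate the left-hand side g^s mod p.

29

17^2 = 289 ≡ 10
17^4 ≡ 10^2 = 100 ≡ 7
17^8 ≡ 7^2 = 49 ≡ 18
17^16 ≡ 18^2 = 324 ≡ 14
27 = 16 + 8 + 2 + 1, so 17^27 ≡ 14·18·10·17 ≡ 29 (mod 31)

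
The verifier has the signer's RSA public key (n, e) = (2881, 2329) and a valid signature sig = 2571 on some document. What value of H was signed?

sig^2 ≡ 2571^2 = 6610041 ≡ 1027
sig^4 ≡ 1027^2 = 1054729 ≡ 283
sig^8 ≡ 283^2 = 80089 ≡ 2302
sig^16 ≡ 2302^2 = 5299204 ≡ 1045
sig^32 ≡ 1045^2 = 1092025 ≡ 126
sig^64 ≡ 126^2 = 15876 ≡ 1471
sig^128 ≡ 1471^2 = 2163841 ≡ 210
sig^256 ≡ 210^2 = 44100 ≡ 885
sig^512 ≡ 885^2 = 783225 ≡ 2474
sig^1024 ≡ 2474^2 = 6120676 ≡ 1432
sig^2048 ≡ 1432^2 = 2050624 ≡ 2233
2329 = 2048 + 256 + 16 + 8 + 1, so sig^2329 ≡ 2233·885·1045·2302·2571 ≡ 1230 (mod 2881)

1230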